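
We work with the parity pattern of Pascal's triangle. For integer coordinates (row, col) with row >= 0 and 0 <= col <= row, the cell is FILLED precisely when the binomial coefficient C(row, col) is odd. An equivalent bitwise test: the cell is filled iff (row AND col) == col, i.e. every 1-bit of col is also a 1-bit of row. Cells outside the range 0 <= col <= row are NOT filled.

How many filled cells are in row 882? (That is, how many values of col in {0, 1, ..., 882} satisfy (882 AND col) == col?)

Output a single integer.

Answer: 64

Derivation:
882 in binary = 1101110010
popcount(882) = number of 1-bits in 1101110010 = 6
A col c satisfies (882 AND c) == c iff every set bit of c is also set in 882; each of the 6 set bits of 882 can independently be on or off in c.
count = 2^6 = 64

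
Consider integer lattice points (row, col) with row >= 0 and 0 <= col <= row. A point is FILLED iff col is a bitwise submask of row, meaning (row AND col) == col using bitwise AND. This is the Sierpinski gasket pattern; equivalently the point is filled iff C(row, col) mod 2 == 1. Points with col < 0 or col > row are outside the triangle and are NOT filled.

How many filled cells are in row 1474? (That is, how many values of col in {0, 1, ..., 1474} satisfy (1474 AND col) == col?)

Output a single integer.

1474 in binary = 10111000010
popcount(1474) = number of 1-bits in 10111000010 = 5
A col c satisfies (1474 AND c) == c iff every set bit of c is also set in 1474; each of the 5 set bits of 1474 can independently be on or off in c.
count = 2^5 = 32

Answer: 32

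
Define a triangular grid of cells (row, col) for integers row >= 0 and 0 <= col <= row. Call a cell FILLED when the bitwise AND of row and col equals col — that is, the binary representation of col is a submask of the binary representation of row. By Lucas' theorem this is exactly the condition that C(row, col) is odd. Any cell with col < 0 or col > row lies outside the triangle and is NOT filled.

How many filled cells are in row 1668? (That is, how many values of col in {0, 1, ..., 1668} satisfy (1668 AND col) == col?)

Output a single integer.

1668 in binary = 11010000100
popcount(1668) = number of 1-bits in 11010000100 = 4
A col c satisfies (1668 AND c) == c iff every set bit of c is also set in 1668; each of the 4 set bits of 1668 can independently be on or off in c.
count = 2^4 = 16

Answer: 16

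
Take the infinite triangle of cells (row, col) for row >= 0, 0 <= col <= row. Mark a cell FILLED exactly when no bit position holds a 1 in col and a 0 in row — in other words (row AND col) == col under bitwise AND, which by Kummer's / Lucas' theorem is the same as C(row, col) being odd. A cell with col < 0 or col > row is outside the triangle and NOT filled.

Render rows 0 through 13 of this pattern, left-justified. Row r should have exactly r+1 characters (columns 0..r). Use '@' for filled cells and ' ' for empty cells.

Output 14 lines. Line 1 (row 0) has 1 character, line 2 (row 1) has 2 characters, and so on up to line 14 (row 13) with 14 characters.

r0=0: @
r1=1: @@
r2=10: @ @
r3=11: @@@@
r4=100: @   @
r5=101: @@  @@
r6=110: @ @ @ @
r7=111: @@@@@@@@
r8=1000: @       @
r9=1001: @@      @@
r10=1010: @ @     @ @
r11=1011: @@@@    @@@@
r12=1100: @   @   @   @
r13=1101: @@  @@  @@  @@

Answer: @
@@
@ @
@@@@
@   @
@@  @@
@ @ @ @
@@@@@@@@
@       @
@@      @@
@ @     @ @
@@@@    @@@@
@   @   @   @
@@  @@  @@  @@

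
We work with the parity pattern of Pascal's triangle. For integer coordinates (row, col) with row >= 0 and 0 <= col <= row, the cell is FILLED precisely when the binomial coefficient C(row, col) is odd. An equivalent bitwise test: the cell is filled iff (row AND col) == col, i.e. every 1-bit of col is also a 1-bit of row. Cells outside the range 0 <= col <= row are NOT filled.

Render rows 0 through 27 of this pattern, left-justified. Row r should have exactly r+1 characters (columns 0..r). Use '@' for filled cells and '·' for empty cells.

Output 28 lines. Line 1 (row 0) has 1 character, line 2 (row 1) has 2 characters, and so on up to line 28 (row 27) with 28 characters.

r0=0: @
r1=1: @@
r2=10: @·@
r3=11: @@@@
r4=100: @···@
r5=101: @@··@@
r6=110: @·@·@·@
r7=111: @@@@@@@@
r8=1000: @·······@
r9=1001: @@······@@
r10=1010: @·@·····@·@
r11=1011: @@@@····@@@@
r12=1100: @···@···@···@
r13=1101: @@··@@··@@··@@
r14=1110: @·@·@·@·@·@·@·@
r15=1111: @@@@@@@@@@@@@@@@
r16=10000: @···············@
r17=10001: @@··············@@
r18=10010: @·@·············@·@
r19=10011: @@@@············@@@@
r20=10100: @···@···········@···@
r21=10101: @@··@@··········@@··@@
r22=10110: @·@·@·@·········@·@·@·@
r23=10111: @@@@@@@@········@@@@@@@@
r24=11000: @·······@·······@·······@
r25=11001: @@······@@······@@······@@
r26=11010: @·@·····@·@·····@·@·····@·@
r27=11011: @@@@····@@@@····@@@@····@@@@

Answer: @
@@
@·@
@@@@
@···@
@@··@@
@·@·@·@
@@@@@@@@
@·······@
@@······@@
@·@·····@·@
@@@@····@@@@
@···@···@···@
@@··@@··@@··@@
@·@·@·@·@·@·@·@
@@@@@@@@@@@@@@@@
@···············@
@@··············@@
@·@·············@·@
@@@@············@@@@
@···@···········@···@
@@··@@··········@@··@@
@·@·@·@·········@·@·@·@
@@@@@@@@········@@@@@@@@
@·······@·······@·······@
@@······@@······@@······@@
@·@·····@·@·····@·@·····@·@
@@@@····@@@@····@@@@····@@@@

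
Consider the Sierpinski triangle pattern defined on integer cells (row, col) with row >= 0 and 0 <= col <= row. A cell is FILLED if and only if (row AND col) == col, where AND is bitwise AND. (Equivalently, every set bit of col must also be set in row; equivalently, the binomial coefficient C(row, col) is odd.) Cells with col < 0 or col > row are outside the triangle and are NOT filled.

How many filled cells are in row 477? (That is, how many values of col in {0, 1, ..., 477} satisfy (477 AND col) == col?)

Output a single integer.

477 in binary = 111011101
popcount(477) = number of 1-bits in 111011101 = 7
A col c satisfies (477 AND c) == c iff every set bit of c is also set in 477; each of the 7 set bits of 477 can independently be on or off in c.
count = 2^7 = 128

Answer: 128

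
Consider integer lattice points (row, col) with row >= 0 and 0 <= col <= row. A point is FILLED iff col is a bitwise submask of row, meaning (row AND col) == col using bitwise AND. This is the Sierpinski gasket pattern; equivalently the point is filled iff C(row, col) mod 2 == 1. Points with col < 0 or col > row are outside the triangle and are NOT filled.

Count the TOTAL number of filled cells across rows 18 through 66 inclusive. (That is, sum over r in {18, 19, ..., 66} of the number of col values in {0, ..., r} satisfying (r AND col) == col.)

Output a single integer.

Answer: 652

Derivation:
r18=10010 pc2: +4 =4
r19=10011 pc3: +8 =12
r20=10100 pc2: +4 =16
r21=10101 pc3: +8 =24
r22=10110 pc3: +8 =32
r23=10111 pc4: +16 =48
r24=11000 pc2: +4 =52
r25=11001 pc3: +8 =60
r26=11010 pc3: +8 =68
r27=11011 pc4: +16 =84
r28=11100 pc3: +8 =92
r29=11101 pc4: +16 =108
r30=11110 pc4: +16 =124
r31=11111 pc5: +32 =156
r32=100000 pc1: +2 =158
r33=100001 pc2: +4 =162
r34=100010 pc2: +4 =166
r35=100011 pc3: +8 =174
r36=100100 pc2: +4 =178
r37=100101 pc3: +8 =186
r38=100110 pc3: +8 =194
r39=100111 pc4: +16 =210
r40=101000 pc2: +4 =214
r41=101001 pc3: +8 =222
r42=101010 pc3: +8 =230
r43=101011 pc4: +16 =246
r44=101100 pc3: +8 =254
r45=101101 pc4: +16 =270
r46=101110 pc4: +16 =286
r47=101111 pc5: +32 =318
r48=110000 pc2: +4 =322
r49=110001 pc3: +8 =330
r50=110010 pc3: +8 =338
r51=110011 pc4: +16 =354
r52=110100 pc3: +8 =362
r53=110101 pc4: +16 =378
r54=110110 pc4: +16 =394
r55=110111 pc5: +32 =426
r56=111000 pc3: +8 =434
r57=111001 pc4: +16 =450
r58=111010 pc4: +16 =466
r59=111011 pc5: +32 =498
r60=111100 pc4: +16 =514
r61=111101 pc5: +32 =546
r62=111110 pc5: +32 =578
r63=111111 pc6: +64 =642
r64=1000000 pc1: +2 =644
r65=1000001 pc2: +4 =648
r66=1000010 pc2: +4 =652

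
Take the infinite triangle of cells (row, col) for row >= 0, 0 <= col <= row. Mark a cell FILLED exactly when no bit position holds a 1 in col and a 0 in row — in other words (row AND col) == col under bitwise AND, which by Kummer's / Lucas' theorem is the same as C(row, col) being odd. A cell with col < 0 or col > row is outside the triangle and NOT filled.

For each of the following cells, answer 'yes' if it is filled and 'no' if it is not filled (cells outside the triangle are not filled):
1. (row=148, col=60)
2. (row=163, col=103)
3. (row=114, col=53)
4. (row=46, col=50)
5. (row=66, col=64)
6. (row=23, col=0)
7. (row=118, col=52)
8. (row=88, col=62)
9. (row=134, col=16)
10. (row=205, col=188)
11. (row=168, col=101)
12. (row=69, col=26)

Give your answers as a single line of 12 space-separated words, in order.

(148,60): row=0b10010100, col=0b111100, row AND col = 0b10100 = 20; 20 != 60 -> empty
(163,103): row=0b10100011, col=0b1100111, row AND col = 0b100011 = 35; 35 != 103 -> empty
(114,53): row=0b1110010, col=0b110101, row AND col = 0b110000 = 48; 48 != 53 -> empty
(46,50): col outside [0, 46] -> not filled
(66,64): row=0b1000010, col=0b1000000, row AND col = 0b1000000 = 64; 64 == 64 -> filled
(23,0): row=0b10111, col=0b0, row AND col = 0b0 = 0; 0 == 0 -> filled
(118,52): row=0b1110110, col=0b110100, row AND col = 0b110100 = 52; 52 == 52 -> filled
(88,62): row=0b1011000, col=0b111110, row AND col = 0b11000 = 24; 24 != 62 -> empty
(134,16): row=0b10000110, col=0b10000, row AND col = 0b0 = 0; 0 != 16 -> empty
(205,188): row=0b11001101, col=0b10111100, row AND col = 0b10001100 = 140; 140 != 188 -> empty
(168,101): row=0b10101000, col=0b1100101, row AND col = 0b100000 = 32; 32 != 101 -> empty
(69,26): row=0b1000101, col=0b11010, row AND col = 0b0 = 0; 0 != 26 -> empty

Answer: no no no no yes yes yes no no no no no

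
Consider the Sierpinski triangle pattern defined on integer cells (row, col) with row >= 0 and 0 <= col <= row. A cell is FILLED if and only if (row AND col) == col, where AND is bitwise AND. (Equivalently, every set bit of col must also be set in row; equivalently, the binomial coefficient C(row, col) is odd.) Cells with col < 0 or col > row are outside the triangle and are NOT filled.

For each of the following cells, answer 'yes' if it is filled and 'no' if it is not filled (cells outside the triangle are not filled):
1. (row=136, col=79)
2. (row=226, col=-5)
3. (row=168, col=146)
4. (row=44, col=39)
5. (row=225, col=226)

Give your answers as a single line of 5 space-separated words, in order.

Answer: no no no no no

Derivation:
(136,79): row=0b10001000, col=0b1001111, row AND col = 0b1000 = 8; 8 != 79 -> empty
(226,-5): col outside [0, 226] -> not filled
(168,146): row=0b10101000, col=0b10010010, row AND col = 0b10000000 = 128; 128 != 146 -> empty
(44,39): row=0b101100, col=0b100111, row AND col = 0b100100 = 36; 36 != 39 -> empty
(225,226): col outside [0, 225] -> not filled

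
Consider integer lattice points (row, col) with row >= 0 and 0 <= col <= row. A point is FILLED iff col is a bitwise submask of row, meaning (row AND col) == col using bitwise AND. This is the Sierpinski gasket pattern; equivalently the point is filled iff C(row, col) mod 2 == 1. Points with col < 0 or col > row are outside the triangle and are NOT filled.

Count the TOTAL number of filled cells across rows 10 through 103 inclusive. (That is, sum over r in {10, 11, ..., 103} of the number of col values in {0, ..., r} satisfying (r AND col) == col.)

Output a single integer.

Answer: 1290

Derivation:
r10=1010 pc2: +4 =4
r11=1011 pc3: +8 =12
r12=1100 pc2: +4 =16
r13=1101 pc3: +8 =24
r14=1110 pc3: +8 =32
r15=1111 pc4: +16 =48
r16=10000 pc1: +2 =50
r17=10001 pc2: +4 =54
r18=10010 pc2: +4 =58
r19=10011 pc3: +8 =66
r20=10100 pc2: +4 =70
r21=10101 pc3: +8 =78
r22=10110 pc3: +8 =86
r23=10111 pc4: +16 =102
r24=11000 pc2: +4 =106
r25=11001 pc3: +8 =114
r26=11010 pc3: +8 =122
r27=11011 pc4: +16 =138
r28=11100 pc3: +8 =146
r29=11101 pc4: +16 =162
r30=11110 pc4: +16 =178
r31=11111 pc5: +32 =210
r32=100000 pc1: +2 =212
r33=100001 pc2: +4 =216
r34=100010 pc2: +4 =220
r35=100011 pc3: +8 =228
r36=100100 pc2: +4 =232
r37=100101 pc3: +8 =240
r38=100110 pc3: +8 =248
r39=100111 pc4: +16 =264
r40=101000 pc2: +4 =268
r41=101001 pc3: +8 =276
r42=101010 pc3: +8 =284
r43=101011 pc4: +16 =300
r44=101100 pc3: +8 =308
r45=101101 pc4: +16 =324
r46=101110 pc4: +16 =340
r47=101111 pc5: +32 =372
r48=110000 pc2: +4 =376
r49=110001 pc3: +8 =384
r50=110010 pc3: +8 =392
r51=110011 pc4: +16 =408
r52=110100 pc3: +8 =416
r53=110101 pc4: +16 =432
r54=110110 pc4: +16 =448
r55=110111 pc5: +32 =480
r56=111000 pc3: +8 =488
r57=111001 pc4: +16 =504
r58=111010 pc4: +16 =520
r59=111011 pc5: +32 =552
r60=111100 pc4: +16 =568
r61=111101 pc5: +32 =600
r62=111110 pc5: +32 =632
r63=111111 pc6: +64 =696
r64=1000000 pc1: +2 =698
r65=1000001 pc2: +4 =702
r66=1000010 pc2: +4 =706
r67=1000011 pc3: +8 =714
r68=1000100 pc2: +4 =718
r69=1000101 pc3: +8 =726
r70=1000110 pc3: +8 =734
r71=1000111 pc4: +16 =750
r72=1001000 pc2: +4 =754
r73=1001001 pc3: +8 =762
r74=1001010 pc3: +8 =770
r75=1001011 pc4: +16 =786
r76=1001100 pc3: +8 =794
r77=1001101 pc4: +16 =810
r78=1001110 pc4: +16 =826
r79=1001111 pc5: +32 =858
r80=1010000 pc2: +4 =862
r81=1010001 pc3: +8 =870
r82=1010010 pc3: +8 =878
r83=1010011 pc4: +16 =894
r84=1010100 pc3: +8 =902
r85=1010101 pc4: +16 =918
r86=1010110 pc4: +16 =934
r87=1010111 pc5: +32 =966
r88=1011000 pc3: +8 =974
r89=1011001 pc4: +16 =990
r90=1011010 pc4: +16 =1006
r91=1011011 pc5: +32 =1038
r92=1011100 pc4: +16 =1054
r93=1011101 pc5: +32 =1086
r94=1011110 pc5: +32 =1118
r95=1011111 pc6: +64 =1182
r96=1100000 pc2: +4 =1186
r97=1100001 pc3: +8 =1194
r98=1100010 pc3: +8 =1202
r99=1100011 pc4: +16 =1218
r100=1100100 pc3: +8 =1226
r101=1100101 pc4: +16 =1242
r102=1100110 pc4: +16 =1258
r103=1100111 pc5: +32 =1290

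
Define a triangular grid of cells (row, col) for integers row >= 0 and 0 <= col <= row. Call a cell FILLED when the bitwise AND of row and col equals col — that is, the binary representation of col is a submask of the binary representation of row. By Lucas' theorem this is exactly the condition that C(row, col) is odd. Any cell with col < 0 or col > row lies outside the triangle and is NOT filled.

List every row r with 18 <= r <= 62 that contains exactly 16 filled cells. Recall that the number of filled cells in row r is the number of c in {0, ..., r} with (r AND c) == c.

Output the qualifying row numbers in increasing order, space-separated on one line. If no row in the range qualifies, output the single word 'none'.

Answer: 23 27 29 30 39 43 45 46 51 53 54 57 58 60

Derivation:
Row r has 2^popcount(r) filled cells, so we need popcount(r) = log2(16) = 4.
Scan r = 18..62 and keep those with exactly 4 one-bits:
r=18=10010 popcount=2 -> skip
r=19=10011 popcount=3 -> skip
r=20=10100 popcount=2 -> skip
r=21=10101 popcount=3 -> skip
r=22=10110 popcount=3 -> skip
r=23=10111 popcount=4 -> KEEP
r=24=11000 popcount=2 -> skip
r=25=11001 popcount=3 -> skip
r=26=11010 popcount=3 -> skip
r=27=11011 popcount=4 -> KEEP
r=28=11100 popcount=3 -> skip
r=29=11101 popcount=4 -> KEEP
r=30=11110 popcount=4 -> KEEP
r=31=11111 popcount=5 -> skip
r=32=100000 popcount=1 -> skip
r=33=100001 popcount=2 -> skip
r=34=100010 popcount=2 -> skip
r=35=100011 popcount=3 -> skip
r=36=100100 popcount=2 -> skip
r=37=100101 popcount=3 -> skip
r=38=100110 popcount=3 -> skip
r=39=100111 popcount=4 -> KEEP
r=40=101000 popcount=2 -> skip
r=41=101001 popcount=3 -> skip
r=42=101010 popcount=3 -> skip
r=43=101011 popcount=4 -> KEEP
r=44=101100 popcount=3 -> skip
r=45=101101 popcount=4 -> KEEP
r=46=101110 popcount=4 -> KEEP
r=47=101111 popcount=5 -> skip
r=48=110000 popcount=2 -> skip
r=49=110001 popcount=3 -> skip
r=50=110010 popcount=3 -> skip
r=51=110011 popcount=4 -> KEEP
r=52=110100 popcount=3 -> skip
r=53=110101 popcount=4 -> KEEP
r=54=110110 popcount=4 -> KEEP
r=55=110111 popcount=5 -> skip
r=56=111000 popcount=3 -> skip
r=57=111001 popcount=4 -> KEEP
r=58=111010 popcount=4 -> KEEP
r=59=111011 popcount=5 -> skip
r=60=111100 popcount=4 -> KEEP
r=61=111101 popcount=5 -> skip
r=62=111110 popcount=5 -> skip
Kept rows: 23 27 29 30 39 43 45 46 51 53 54 57 58 60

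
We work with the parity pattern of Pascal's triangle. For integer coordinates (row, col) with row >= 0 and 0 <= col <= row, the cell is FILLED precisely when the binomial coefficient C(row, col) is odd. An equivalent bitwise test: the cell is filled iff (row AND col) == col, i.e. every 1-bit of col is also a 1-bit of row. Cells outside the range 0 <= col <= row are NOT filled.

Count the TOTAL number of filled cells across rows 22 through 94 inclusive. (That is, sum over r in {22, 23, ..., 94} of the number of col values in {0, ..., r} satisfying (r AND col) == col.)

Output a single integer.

Answer: 1040

Derivation:
r22=10110 pc3: +8 =8
r23=10111 pc4: +16 =24
r24=11000 pc2: +4 =28
r25=11001 pc3: +8 =36
r26=11010 pc3: +8 =44
r27=11011 pc4: +16 =60
r28=11100 pc3: +8 =68
r29=11101 pc4: +16 =84
r30=11110 pc4: +16 =100
r31=11111 pc5: +32 =132
r32=100000 pc1: +2 =134
r33=100001 pc2: +4 =138
r34=100010 pc2: +4 =142
r35=100011 pc3: +8 =150
r36=100100 pc2: +4 =154
r37=100101 pc3: +8 =162
r38=100110 pc3: +8 =170
r39=100111 pc4: +16 =186
r40=101000 pc2: +4 =190
r41=101001 pc3: +8 =198
r42=101010 pc3: +8 =206
r43=101011 pc4: +16 =222
r44=101100 pc3: +8 =230
r45=101101 pc4: +16 =246
r46=101110 pc4: +16 =262
r47=101111 pc5: +32 =294
r48=110000 pc2: +4 =298
r49=110001 pc3: +8 =306
r50=110010 pc3: +8 =314
r51=110011 pc4: +16 =330
r52=110100 pc3: +8 =338
r53=110101 pc4: +16 =354
r54=110110 pc4: +16 =370
r55=110111 pc5: +32 =402
r56=111000 pc3: +8 =410
r57=111001 pc4: +16 =426
r58=111010 pc4: +16 =442
r59=111011 pc5: +32 =474
r60=111100 pc4: +16 =490
r61=111101 pc5: +32 =522
r62=111110 pc5: +32 =554
r63=111111 pc6: +64 =618
r64=1000000 pc1: +2 =620
r65=1000001 pc2: +4 =624
r66=1000010 pc2: +4 =628
r67=1000011 pc3: +8 =636
r68=1000100 pc2: +4 =640
r69=1000101 pc3: +8 =648
r70=1000110 pc3: +8 =656
r71=1000111 pc4: +16 =672
r72=1001000 pc2: +4 =676
r73=1001001 pc3: +8 =684
r74=1001010 pc3: +8 =692
r75=1001011 pc4: +16 =708
r76=1001100 pc3: +8 =716
r77=1001101 pc4: +16 =732
r78=1001110 pc4: +16 =748
r79=1001111 pc5: +32 =780
r80=1010000 pc2: +4 =784
r81=1010001 pc3: +8 =792
r82=1010010 pc3: +8 =800
r83=1010011 pc4: +16 =816
r84=1010100 pc3: +8 =824
r85=1010101 pc4: +16 =840
r86=1010110 pc4: +16 =856
r87=1010111 pc5: +32 =888
r88=1011000 pc3: +8 =896
r89=1011001 pc4: +16 =912
r90=1011010 pc4: +16 =928
r91=1011011 pc5: +32 =960
r92=1011100 pc4: +16 =976
r93=1011101 pc5: +32 =1008
r94=1011110 pc5: +32 =1040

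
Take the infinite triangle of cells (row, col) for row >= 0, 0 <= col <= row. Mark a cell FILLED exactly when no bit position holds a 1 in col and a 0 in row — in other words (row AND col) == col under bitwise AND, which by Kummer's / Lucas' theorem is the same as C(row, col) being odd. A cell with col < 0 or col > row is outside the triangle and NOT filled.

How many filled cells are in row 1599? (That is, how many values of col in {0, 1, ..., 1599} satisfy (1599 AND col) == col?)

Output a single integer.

Answer: 256

Derivation:
1599 in binary = 11000111111
popcount(1599) = number of 1-bits in 11000111111 = 8
A col c satisfies (1599 AND c) == c iff every set bit of c is also set in 1599; each of the 8 set bits of 1599 can independently be on or off in c.
count = 2^8 = 256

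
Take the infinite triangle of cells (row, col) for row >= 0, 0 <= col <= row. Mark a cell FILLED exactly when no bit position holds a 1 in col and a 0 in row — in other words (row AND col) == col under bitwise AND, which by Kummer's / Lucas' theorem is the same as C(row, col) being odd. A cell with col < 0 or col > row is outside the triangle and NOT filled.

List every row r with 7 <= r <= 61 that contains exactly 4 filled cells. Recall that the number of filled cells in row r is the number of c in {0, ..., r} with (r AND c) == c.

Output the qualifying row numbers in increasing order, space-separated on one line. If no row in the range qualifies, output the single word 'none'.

Answer: 9 10 12 17 18 20 24 33 34 36 40 48

Derivation:
Row r has 2^popcount(r) filled cells, so we need popcount(r) = log2(4) = 2.
Scan r = 7..61 and keep those with exactly 2 one-bits:
r=7=111 popcount=3 -> skip
r=8=1000 popcount=1 -> skip
r=9=1001 popcount=2 -> KEEP
r=10=1010 popcount=2 -> KEEP
r=11=1011 popcount=3 -> skip
r=12=1100 popcount=2 -> KEEP
r=13=1101 popcount=3 -> skip
r=14=1110 popcount=3 -> skip
r=15=1111 popcount=4 -> skip
r=16=10000 popcount=1 -> skip
r=17=10001 popcount=2 -> KEEP
r=18=10010 popcount=2 -> KEEP
r=19=10011 popcount=3 -> skip
r=20=10100 popcount=2 -> KEEP
r=21=10101 popcount=3 -> skip
r=22=10110 popcount=3 -> skip
r=23=10111 popcount=4 -> skip
r=24=11000 popcount=2 -> KEEP
r=25=11001 popcount=3 -> skip
r=26=11010 popcount=3 -> skip
r=27=11011 popcount=4 -> skip
r=28=11100 popcount=3 -> skip
r=29=11101 popcount=4 -> skip
r=30=11110 popcount=4 -> skip
r=31=11111 popcount=5 -> skip
r=32=100000 popcount=1 -> skip
r=33=100001 popcount=2 -> KEEP
r=34=100010 popcount=2 -> KEEP
r=35=100011 popcount=3 -> skip
r=36=100100 popcount=2 -> KEEP
r=37=100101 popcount=3 -> skip
r=38=100110 popcount=3 -> skip
r=39=100111 popcount=4 -> skip
r=40=101000 popcount=2 -> KEEP
r=41=101001 popcount=3 -> skip
r=42=101010 popcount=3 -> skip
r=43=101011 popcount=4 -> skip
r=44=101100 popcount=3 -> skip
r=45=101101 popcount=4 -> skip
r=46=101110 popcount=4 -> skip
r=47=101111 popcount=5 -> skip
r=48=110000 popcount=2 -> KEEP
r=49=110001 popcount=3 -> skip
r=50=110010 popcount=3 -> skip
r=51=110011 popcount=4 -> skip
r=52=110100 popcount=3 -> skip
r=53=110101 popcount=4 -> skip
r=54=110110 popcount=4 -> skip
r=55=110111 popcount=5 -> skip
r=56=111000 popcount=3 -> skip
r=57=111001 popcount=4 -> skip
r=58=111010 popcount=4 -> skip
r=59=111011 popcount=5 -> skip
r=60=111100 popcount=4 -> skip
r=61=111101 popcount=5 -> skip
Kept rows: 9 10 12 17 18 20 24 33 34 36 40 48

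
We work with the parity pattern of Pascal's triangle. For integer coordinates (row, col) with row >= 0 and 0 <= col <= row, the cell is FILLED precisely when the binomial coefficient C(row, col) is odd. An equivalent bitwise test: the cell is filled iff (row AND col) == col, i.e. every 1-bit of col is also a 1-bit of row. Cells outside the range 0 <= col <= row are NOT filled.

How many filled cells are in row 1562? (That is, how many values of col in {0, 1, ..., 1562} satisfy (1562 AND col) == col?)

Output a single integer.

Answer: 32

Derivation:
1562 in binary = 11000011010
popcount(1562) = number of 1-bits in 11000011010 = 5
A col c satisfies (1562 AND c) == c iff every set bit of c is also set in 1562; each of the 5 set bits of 1562 can independently be on or off in c.
count = 2^5 = 32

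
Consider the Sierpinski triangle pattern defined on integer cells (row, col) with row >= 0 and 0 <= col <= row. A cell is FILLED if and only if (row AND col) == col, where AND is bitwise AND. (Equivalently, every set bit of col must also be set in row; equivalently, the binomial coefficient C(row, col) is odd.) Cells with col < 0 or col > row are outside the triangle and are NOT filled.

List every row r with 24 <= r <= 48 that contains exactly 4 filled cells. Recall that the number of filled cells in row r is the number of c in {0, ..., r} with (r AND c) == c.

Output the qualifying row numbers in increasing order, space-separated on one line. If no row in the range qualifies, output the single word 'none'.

Answer: 24 33 34 36 40 48

Derivation:
Row r has 2^popcount(r) filled cells, so we need popcount(r) = log2(4) = 2.
Scan r = 24..48 and keep those with exactly 2 one-bits:
r=24=11000 popcount=2 -> KEEP
r=25=11001 popcount=3 -> skip
r=26=11010 popcount=3 -> skip
r=27=11011 popcount=4 -> skip
r=28=11100 popcount=3 -> skip
r=29=11101 popcount=4 -> skip
r=30=11110 popcount=4 -> skip
r=31=11111 popcount=5 -> skip
r=32=100000 popcount=1 -> skip
r=33=100001 popcount=2 -> KEEP
r=34=100010 popcount=2 -> KEEP
r=35=100011 popcount=3 -> skip
r=36=100100 popcount=2 -> KEEP
r=37=100101 popcount=3 -> skip
r=38=100110 popcount=3 -> skip
r=39=100111 popcount=4 -> skip
r=40=101000 popcount=2 -> KEEP
r=41=101001 popcount=3 -> skip
r=42=101010 popcount=3 -> skip
r=43=101011 popcount=4 -> skip
r=44=101100 popcount=3 -> skip
r=45=101101 popcount=4 -> skip
r=46=101110 popcount=4 -> skip
r=47=101111 popcount=5 -> skip
r=48=110000 popcount=2 -> KEEP
Kept rows: 24 33 34 36 40 48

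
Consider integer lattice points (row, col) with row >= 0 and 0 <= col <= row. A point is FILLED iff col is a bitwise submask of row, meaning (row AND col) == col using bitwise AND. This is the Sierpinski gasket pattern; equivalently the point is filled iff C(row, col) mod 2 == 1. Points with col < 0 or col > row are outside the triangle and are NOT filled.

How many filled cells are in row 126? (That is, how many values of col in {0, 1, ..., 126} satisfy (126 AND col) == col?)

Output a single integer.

Answer: 64

Derivation:
126 in binary = 1111110
popcount(126) = number of 1-bits in 1111110 = 6
A col c satisfies (126 AND c) == c iff every set bit of c is also set in 126; each of the 6 set bits of 126 can independently be on or off in c.
count = 2^6 = 64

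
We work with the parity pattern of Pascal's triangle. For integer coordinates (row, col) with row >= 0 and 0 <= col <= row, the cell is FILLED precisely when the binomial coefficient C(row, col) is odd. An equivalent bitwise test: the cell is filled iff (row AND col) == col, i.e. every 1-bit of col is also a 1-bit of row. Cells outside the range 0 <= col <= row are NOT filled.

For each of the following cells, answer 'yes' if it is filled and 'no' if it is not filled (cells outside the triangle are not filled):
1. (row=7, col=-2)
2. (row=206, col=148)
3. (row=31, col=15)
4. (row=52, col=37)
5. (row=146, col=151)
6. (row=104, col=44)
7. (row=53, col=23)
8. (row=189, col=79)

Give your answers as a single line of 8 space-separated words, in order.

Answer: no no yes no no no no no

Derivation:
(7,-2): col outside [0, 7] -> not filled
(206,148): row=0b11001110, col=0b10010100, row AND col = 0b10000100 = 132; 132 != 148 -> empty
(31,15): row=0b11111, col=0b1111, row AND col = 0b1111 = 15; 15 == 15 -> filled
(52,37): row=0b110100, col=0b100101, row AND col = 0b100100 = 36; 36 != 37 -> empty
(146,151): col outside [0, 146] -> not filled
(104,44): row=0b1101000, col=0b101100, row AND col = 0b101000 = 40; 40 != 44 -> empty
(53,23): row=0b110101, col=0b10111, row AND col = 0b10101 = 21; 21 != 23 -> empty
(189,79): row=0b10111101, col=0b1001111, row AND col = 0b1101 = 13; 13 != 79 -> empty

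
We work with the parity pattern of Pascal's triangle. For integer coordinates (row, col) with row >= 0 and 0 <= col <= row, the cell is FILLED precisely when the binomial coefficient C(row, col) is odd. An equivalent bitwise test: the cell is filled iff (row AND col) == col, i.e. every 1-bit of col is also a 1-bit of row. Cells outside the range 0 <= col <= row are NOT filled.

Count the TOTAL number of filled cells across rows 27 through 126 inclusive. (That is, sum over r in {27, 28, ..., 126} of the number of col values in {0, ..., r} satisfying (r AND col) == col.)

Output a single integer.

Answer: 1904

Derivation:
r27=11011 pc4: +16 =16
r28=11100 pc3: +8 =24
r29=11101 pc4: +16 =40
r30=11110 pc4: +16 =56
r31=11111 pc5: +32 =88
r32=100000 pc1: +2 =90
r33=100001 pc2: +4 =94
r34=100010 pc2: +4 =98
r35=100011 pc3: +8 =106
r36=100100 pc2: +4 =110
r37=100101 pc3: +8 =118
r38=100110 pc3: +8 =126
r39=100111 pc4: +16 =142
r40=101000 pc2: +4 =146
r41=101001 pc3: +8 =154
r42=101010 pc3: +8 =162
r43=101011 pc4: +16 =178
r44=101100 pc3: +8 =186
r45=101101 pc4: +16 =202
r46=101110 pc4: +16 =218
r47=101111 pc5: +32 =250
r48=110000 pc2: +4 =254
r49=110001 pc3: +8 =262
r50=110010 pc3: +8 =270
r51=110011 pc4: +16 =286
r52=110100 pc3: +8 =294
r53=110101 pc4: +16 =310
r54=110110 pc4: +16 =326
r55=110111 pc5: +32 =358
r56=111000 pc3: +8 =366
r57=111001 pc4: +16 =382
r58=111010 pc4: +16 =398
r59=111011 pc5: +32 =430
r60=111100 pc4: +16 =446
r61=111101 pc5: +32 =478
r62=111110 pc5: +32 =510
r63=111111 pc6: +64 =574
r64=1000000 pc1: +2 =576
r65=1000001 pc2: +4 =580
r66=1000010 pc2: +4 =584
r67=1000011 pc3: +8 =592
r68=1000100 pc2: +4 =596
r69=1000101 pc3: +8 =604
r70=1000110 pc3: +8 =612
r71=1000111 pc4: +16 =628
r72=1001000 pc2: +4 =632
r73=1001001 pc3: +8 =640
r74=1001010 pc3: +8 =648
r75=1001011 pc4: +16 =664
r76=1001100 pc3: +8 =672
r77=1001101 pc4: +16 =688
r78=1001110 pc4: +16 =704
r79=1001111 pc5: +32 =736
r80=1010000 pc2: +4 =740
r81=1010001 pc3: +8 =748
r82=1010010 pc3: +8 =756
r83=1010011 pc4: +16 =772
r84=1010100 pc3: +8 =780
r85=1010101 pc4: +16 =796
r86=1010110 pc4: +16 =812
r87=1010111 pc5: +32 =844
r88=1011000 pc3: +8 =852
r89=1011001 pc4: +16 =868
r90=1011010 pc4: +16 =884
r91=1011011 pc5: +32 =916
r92=1011100 pc4: +16 =932
r93=1011101 pc5: +32 =964
r94=1011110 pc5: +32 =996
r95=1011111 pc6: +64 =1060
r96=1100000 pc2: +4 =1064
r97=1100001 pc3: +8 =1072
r98=1100010 pc3: +8 =1080
r99=1100011 pc4: +16 =1096
r100=1100100 pc3: +8 =1104
r101=1100101 pc4: +16 =1120
r102=1100110 pc4: +16 =1136
r103=1100111 pc5: +32 =1168
r104=1101000 pc3: +8 =1176
r105=1101001 pc4: +16 =1192
r106=1101010 pc4: +16 =1208
r107=1101011 pc5: +32 =1240
r108=1101100 pc4: +16 =1256
r109=1101101 pc5: +32 =1288
r110=1101110 pc5: +32 =1320
r111=1101111 pc6: +64 =1384
r112=1110000 pc3: +8 =1392
r113=1110001 pc4: +16 =1408
r114=1110010 pc4: +16 =1424
r115=1110011 pc5: +32 =1456
r116=1110100 pc4: +16 =1472
r117=1110101 pc5: +32 =1504
r118=1110110 pc5: +32 =1536
r119=1110111 pc6: +64 =1600
r120=1111000 pc4: +16 =1616
r121=1111001 pc5: +32 =1648
r122=1111010 pc5: +32 =1680
r123=1111011 pc6: +64 =1744
r124=1111100 pc5: +32 =1776
r125=1111101 pc6: +64 =1840
r126=1111110 pc6: +64 =1904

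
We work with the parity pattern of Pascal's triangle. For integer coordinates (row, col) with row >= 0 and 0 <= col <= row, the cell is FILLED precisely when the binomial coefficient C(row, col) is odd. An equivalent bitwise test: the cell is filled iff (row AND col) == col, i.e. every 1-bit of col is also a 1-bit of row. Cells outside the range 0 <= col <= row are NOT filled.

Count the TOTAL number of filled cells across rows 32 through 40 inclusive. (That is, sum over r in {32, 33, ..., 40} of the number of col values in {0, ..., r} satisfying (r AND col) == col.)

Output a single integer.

Answer: 58

Derivation:
r32=100000 pc1: +2 =2
r33=100001 pc2: +4 =6
r34=100010 pc2: +4 =10
r35=100011 pc3: +8 =18
r36=100100 pc2: +4 =22
r37=100101 pc3: +8 =30
r38=100110 pc3: +8 =38
r39=100111 pc4: +16 =54
r40=101000 pc2: +4 =58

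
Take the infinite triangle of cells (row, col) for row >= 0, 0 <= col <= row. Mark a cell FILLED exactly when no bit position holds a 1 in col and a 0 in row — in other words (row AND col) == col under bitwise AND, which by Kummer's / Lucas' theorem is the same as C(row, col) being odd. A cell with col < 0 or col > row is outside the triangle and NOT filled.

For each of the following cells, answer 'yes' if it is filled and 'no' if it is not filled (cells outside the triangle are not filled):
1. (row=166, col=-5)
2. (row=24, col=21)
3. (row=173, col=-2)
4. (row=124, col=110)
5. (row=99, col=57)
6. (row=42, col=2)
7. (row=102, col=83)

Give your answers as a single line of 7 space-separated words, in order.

(166,-5): col outside [0, 166] -> not filled
(24,21): row=0b11000, col=0b10101, row AND col = 0b10000 = 16; 16 != 21 -> empty
(173,-2): col outside [0, 173] -> not filled
(124,110): row=0b1111100, col=0b1101110, row AND col = 0b1101100 = 108; 108 != 110 -> empty
(99,57): row=0b1100011, col=0b111001, row AND col = 0b100001 = 33; 33 != 57 -> empty
(42,2): row=0b101010, col=0b10, row AND col = 0b10 = 2; 2 == 2 -> filled
(102,83): row=0b1100110, col=0b1010011, row AND col = 0b1000010 = 66; 66 != 83 -> empty

Answer: no no no no no yes no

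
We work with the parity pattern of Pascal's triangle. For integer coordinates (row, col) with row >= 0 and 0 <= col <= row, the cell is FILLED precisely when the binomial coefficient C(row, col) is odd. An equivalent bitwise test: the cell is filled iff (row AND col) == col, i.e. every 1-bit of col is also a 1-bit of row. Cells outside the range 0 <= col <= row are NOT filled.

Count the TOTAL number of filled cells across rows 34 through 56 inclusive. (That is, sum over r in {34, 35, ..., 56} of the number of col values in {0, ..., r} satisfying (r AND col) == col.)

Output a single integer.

Answer: 272

Derivation:
r34=100010 pc2: +4 =4
r35=100011 pc3: +8 =12
r36=100100 pc2: +4 =16
r37=100101 pc3: +8 =24
r38=100110 pc3: +8 =32
r39=100111 pc4: +16 =48
r40=101000 pc2: +4 =52
r41=101001 pc3: +8 =60
r42=101010 pc3: +8 =68
r43=101011 pc4: +16 =84
r44=101100 pc3: +8 =92
r45=101101 pc4: +16 =108
r46=101110 pc4: +16 =124
r47=101111 pc5: +32 =156
r48=110000 pc2: +4 =160
r49=110001 pc3: +8 =168
r50=110010 pc3: +8 =176
r51=110011 pc4: +16 =192
r52=110100 pc3: +8 =200
r53=110101 pc4: +16 =216
r54=110110 pc4: +16 =232
r55=110111 pc5: +32 =264
r56=111000 pc3: +8 =272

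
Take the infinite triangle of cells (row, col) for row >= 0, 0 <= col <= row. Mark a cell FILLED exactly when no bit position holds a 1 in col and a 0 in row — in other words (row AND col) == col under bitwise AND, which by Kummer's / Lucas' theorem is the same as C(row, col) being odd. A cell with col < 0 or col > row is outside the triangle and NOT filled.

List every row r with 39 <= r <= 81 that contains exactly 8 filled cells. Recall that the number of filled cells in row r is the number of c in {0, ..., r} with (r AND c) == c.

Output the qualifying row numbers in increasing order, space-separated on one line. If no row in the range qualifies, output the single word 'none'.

Row r has 2^popcount(r) filled cells, so we need popcount(r) = log2(8) = 3.
Scan r = 39..81 and keep those with exactly 3 one-bits:
r=39=100111 popcount=4 -> skip
r=40=101000 popcount=2 -> skip
r=41=101001 popcount=3 -> KEEP
r=42=101010 popcount=3 -> KEEP
r=43=101011 popcount=4 -> skip
r=44=101100 popcount=3 -> KEEP
r=45=101101 popcount=4 -> skip
r=46=101110 popcount=4 -> skip
r=47=101111 popcount=5 -> skip
r=48=110000 popcount=2 -> skip
r=49=110001 popcount=3 -> KEEP
r=50=110010 popcount=3 -> KEEP
r=51=110011 popcount=4 -> skip
r=52=110100 popcount=3 -> KEEP
r=53=110101 popcount=4 -> skip
r=54=110110 popcount=4 -> skip
r=55=110111 popcount=5 -> skip
r=56=111000 popcount=3 -> KEEP
r=57=111001 popcount=4 -> skip
r=58=111010 popcount=4 -> skip
r=59=111011 popcount=5 -> skip
r=60=111100 popcount=4 -> skip
r=61=111101 popcount=5 -> skip
r=62=111110 popcount=5 -> skip
r=63=111111 popcount=6 -> skip
r=64=1000000 popcount=1 -> skip
r=65=1000001 popcount=2 -> skip
r=66=1000010 popcount=2 -> skip
r=67=1000011 popcount=3 -> KEEP
r=68=1000100 popcount=2 -> skip
r=69=1000101 popcount=3 -> KEEP
r=70=1000110 popcount=3 -> KEEP
r=71=1000111 popcount=4 -> skip
r=72=1001000 popcount=2 -> skip
r=73=1001001 popcount=3 -> KEEP
r=74=1001010 popcount=3 -> KEEP
r=75=1001011 popcount=4 -> skip
r=76=1001100 popcount=3 -> KEEP
r=77=1001101 popcount=4 -> skip
r=78=1001110 popcount=4 -> skip
r=79=1001111 popcount=5 -> skip
r=80=1010000 popcount=2 -> skip
r=81=1010001 popcount=3 -> KEEP
Kept rows: 41 42 44 49 50 52 56 67 69 70 73 74 76 81

Answer: 41 42 44 49 50 52 56 67 69 70 73 74 76 81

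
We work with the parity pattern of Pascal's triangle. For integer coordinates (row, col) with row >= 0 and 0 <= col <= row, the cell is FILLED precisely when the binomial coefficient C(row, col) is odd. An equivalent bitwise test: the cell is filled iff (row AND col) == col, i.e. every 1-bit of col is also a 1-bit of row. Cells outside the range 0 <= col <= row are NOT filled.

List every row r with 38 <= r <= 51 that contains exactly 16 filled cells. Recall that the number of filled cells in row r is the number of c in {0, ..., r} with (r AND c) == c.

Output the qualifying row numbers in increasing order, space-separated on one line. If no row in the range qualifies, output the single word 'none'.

Answer: 39 43 45 46 51

Derivation:
Row r has 2^popcount(r) filled cells, so we need popcount(r) = log2(16) = 4.
Scan r = 38..51 and keep those with exactly 4 one-bits:
r=38=100110 popcount=3 -> skip
r=39=100111 popcount=4 -> KEEP
r=40=101000 popcount=2 -> skip
r=41=101001 popcount=3 -> skip
r=42=101010 popcount=3 -> skip
r=43=101011 popcount=4 -> KEEP
r=44=101100 popcount=3 -> skip
r=45=101101 popcount=4 -> KEEP
r=46=101110 popcount=4 -> KEEP
r=47=101111 popcount=5 -> skip
r=48=110000 popcount=2 -> skip
r=49=110001 popcount=3 -> skip
r=50=110010 popcount=3 -> skip
r=51=110011 popcount=4 -> KEEP
Kept rows: 39 43 45 46 51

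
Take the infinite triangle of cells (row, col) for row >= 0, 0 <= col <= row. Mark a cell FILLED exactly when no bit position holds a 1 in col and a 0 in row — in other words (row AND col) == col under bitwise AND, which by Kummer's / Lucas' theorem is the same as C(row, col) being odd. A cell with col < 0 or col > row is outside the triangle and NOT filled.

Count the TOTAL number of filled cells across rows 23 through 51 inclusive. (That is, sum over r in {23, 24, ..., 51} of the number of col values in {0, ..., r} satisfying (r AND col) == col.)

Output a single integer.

r23=10111 pc4: +16 =16
r24=11000 pc2: +4 =20
r25=11001 pc3: +8 =28
r26=11010 pc3: +8 =36
r27=11011 pc4: +16 =52
r28=11100 pc3: +8 =60
r29=11101 pc4: +16 =76
r30=11110 pc4: +16 =92
r31=11111 pc5: +32 =124
r32=100000 pc1: +2 =126
r33=100001 pc2: +4 =130
r34=100010 pc2: +4 =134
r35=100011 pc3: +8 =142
r36=100100 pc2: +4 =146
r37=100101 pc3: +8 =154
r38=100110 pc3: +8 =162
r39=100111 pc4: +16 =178
r40=101000 pc2: +4 =182
r41=101001 pc3: +8 =190
r42=101010 pc3: +8 =198
r43=101011 pc4: +16 =214
r44=101100 pc3: +8 =222
r45=101101 pc4: +16 =238
r46=101110 pc4: +16 =254
r47=101111 pc5: +32 =286
r48=110000 pc2: +4 =290
r49=110001 pc3: +8 =298
r50=110010 pc3: +8 =306
r51=110011 pc4: +16 =322

Answer: 322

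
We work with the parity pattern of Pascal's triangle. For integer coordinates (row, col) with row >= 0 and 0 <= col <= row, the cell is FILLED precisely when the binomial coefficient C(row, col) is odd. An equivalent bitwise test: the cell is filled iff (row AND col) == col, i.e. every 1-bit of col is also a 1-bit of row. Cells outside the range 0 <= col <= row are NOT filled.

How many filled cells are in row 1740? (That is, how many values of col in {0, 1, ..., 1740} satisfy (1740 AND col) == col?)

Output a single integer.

1740 in binary = 11011001100
popcount(1740) = number of 1-bits in 11011001100 = 6
A col c satisfies (1740 AND c) == c iff every set bit of c is also set in 1740; each of the 6 set bits of 1740 can independently be on or off in c.
count = 2^6 = 64

Answer: 64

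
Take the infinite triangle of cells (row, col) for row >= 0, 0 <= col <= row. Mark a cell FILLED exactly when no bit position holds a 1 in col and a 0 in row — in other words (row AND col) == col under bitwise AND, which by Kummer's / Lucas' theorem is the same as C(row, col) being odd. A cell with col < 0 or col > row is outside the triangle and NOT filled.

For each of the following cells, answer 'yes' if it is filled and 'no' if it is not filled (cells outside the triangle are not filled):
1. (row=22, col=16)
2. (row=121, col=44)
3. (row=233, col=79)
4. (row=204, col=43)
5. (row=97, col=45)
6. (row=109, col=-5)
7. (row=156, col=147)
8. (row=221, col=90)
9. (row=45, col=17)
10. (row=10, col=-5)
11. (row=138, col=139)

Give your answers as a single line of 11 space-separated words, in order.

Answer: yes no no no no no no no no no no

Derivation:
(22,16): row=0b10110, col=0b10000, row AND col = 0b10000 = 16; 16 == 16 -> filled
(121,44): row=0b1111001, col=0b101100, row AND col = 0b101000 = 40; 40 != 44 -> empty
(233,79): row=0b11101001, col=0b1001111, row AND col = 0b1001001 = 73; 73 != 79 -> empty
(204,43): row=0b11001100, col=0b101011, row AND col = 0b1000 = 8; 8 != 43 -> empty
(97,45): row=0b1100001, col=0b101101, row AND col = 0b100001 = 33; 33 != 45 -> empty
(109,-5): col outside [0, 109] -> not filled
(156,147): row=0b10011100, col=0b10010011, row AND col = 0b10010000 = 144; 144 != 147 -> empty
(221,90): row=0b11011101, col=0b1011010, row AND col = 0b1011000 = 88; 88 != 90 -> empty
(45,17): row=0b101101, col=0b10001, row AND col = 0b1 = 1; 1 != 17 -> empty
(10,-5): col outside [0, 10] -> not filled
(138,139): col outside [0, 138] -> not filled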